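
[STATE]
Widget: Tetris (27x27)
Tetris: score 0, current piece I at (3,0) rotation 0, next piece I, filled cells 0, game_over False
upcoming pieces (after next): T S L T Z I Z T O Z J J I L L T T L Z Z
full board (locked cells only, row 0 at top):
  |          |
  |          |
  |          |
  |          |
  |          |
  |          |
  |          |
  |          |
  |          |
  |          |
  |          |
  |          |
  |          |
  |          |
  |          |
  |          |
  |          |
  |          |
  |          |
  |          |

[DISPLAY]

   ████   │Next:           
          │████            
          │                
          │                
          │                
          │                
          │Score:          
          │0               
          │                
          │                
          │                
          │                
          │                
          │                
          │                
          │                
          │                
          │                
          │                
          │                
          │                
          │                
          │                
          │                
          │                
          │                
          │                


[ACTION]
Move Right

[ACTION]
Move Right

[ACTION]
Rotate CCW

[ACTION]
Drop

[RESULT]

          │Next:           
     █    │████            
     █    │                
     █    │                
     █    │                
          │                
          │Score:          
          │0               
          │                
          │                
          │                
          │                
          │                
          │                
          │                
          │                
          │                
          │                
          │                
          │                
          │                
          │                
          │                
          │                
          │                
          │                
          │                


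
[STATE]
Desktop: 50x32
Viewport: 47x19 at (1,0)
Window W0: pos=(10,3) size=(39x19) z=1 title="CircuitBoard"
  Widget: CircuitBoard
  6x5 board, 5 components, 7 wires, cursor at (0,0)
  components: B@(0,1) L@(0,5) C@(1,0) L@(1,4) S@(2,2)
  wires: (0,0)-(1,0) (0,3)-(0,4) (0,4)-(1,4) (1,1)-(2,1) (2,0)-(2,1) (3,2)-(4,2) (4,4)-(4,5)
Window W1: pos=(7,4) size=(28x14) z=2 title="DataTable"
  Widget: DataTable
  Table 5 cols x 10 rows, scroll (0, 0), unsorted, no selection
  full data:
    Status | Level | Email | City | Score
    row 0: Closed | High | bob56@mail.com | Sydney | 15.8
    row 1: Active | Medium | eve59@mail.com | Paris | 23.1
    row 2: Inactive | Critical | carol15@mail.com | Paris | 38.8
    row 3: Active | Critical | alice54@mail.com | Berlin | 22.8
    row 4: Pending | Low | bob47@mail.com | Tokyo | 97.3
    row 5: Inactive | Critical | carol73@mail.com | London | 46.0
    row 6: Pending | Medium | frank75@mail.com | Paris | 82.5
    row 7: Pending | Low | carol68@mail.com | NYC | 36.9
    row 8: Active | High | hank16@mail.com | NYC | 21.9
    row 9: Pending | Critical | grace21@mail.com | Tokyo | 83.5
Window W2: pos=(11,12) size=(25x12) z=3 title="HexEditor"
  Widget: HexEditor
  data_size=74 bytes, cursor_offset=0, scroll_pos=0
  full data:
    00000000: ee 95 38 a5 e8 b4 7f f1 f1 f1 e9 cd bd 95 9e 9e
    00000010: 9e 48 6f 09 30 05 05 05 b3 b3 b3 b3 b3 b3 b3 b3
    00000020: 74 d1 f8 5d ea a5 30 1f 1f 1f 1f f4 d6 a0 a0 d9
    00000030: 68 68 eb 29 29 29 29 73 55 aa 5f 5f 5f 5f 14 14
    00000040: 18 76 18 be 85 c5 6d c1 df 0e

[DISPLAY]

                                               
                                               
                                               
         ┏━━━━━━━━━━━━━━━━━━━━━━━━━━━━━━━━━━━━━
      ┏━━━━━━━━━━━━━━━━━━━━━━━━━━┓             
      ┃ DataTable                ┃─────────────
      ┠──────────────────────────┨             
      ┃Status  │Level   │Email   ┃L            
      ┃────────┼────────┼────────┃             
      ┃Closed  │High    │bob56@ma┃             
      ┃Active  │Medium  │eve59@ma┃             
      ┃Inactive│Critical│carol15@┃             
      ┃Act┏━━━━━━━━━━━━━━━━━━━━━━━┓            
      ┃Pen┃ HexEditor             ┃            
      ┃Ina┠───────────────────────┨            
      ┃Pen┃00000000  EE 95 38 a5 e┃            
      ┃Pen┃00000010  9e 48 6f 09 3┃            
      ┗━━━┃00000020  74 d1 f8 5d e┃            
         ┃┃00000030  68 68 eb 29 2┃            


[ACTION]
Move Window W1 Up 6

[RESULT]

      ┏━━━━━━━━━━━━━━━━━━━━━━━━━━┓             
      ┃ DataTable                ┃             
      ┠──────────────────────────┨             
      ┃Status  │Level   │Email   ┃━━━━━━━━━━━━━
      ┃────────┼────────┼────────┃             
      ┃Closed  │High    │bob56@ma┃─────────────
      ┃Active  │Medium  │eve59@ma┃             
      ┃Inactive│Critical│carol15@┃L            
      ┃Active  │Critical│alice54@┃             
      ┃Pending │Low     │bob47@ma┃             
      ┃Inactive│Critical│carol73@┃             
      ┃Pending │Medium  │frank75@┃             
      ┃Pen┏━━━━━━━━━━━━━━━━━━━━━━━┓            
      ┗━━━┃ HexEditor             ┃            
         ┃┠───────────────────────┨            
         ┃┃00000000  EE 95 38 a5 e┃            
         ┃┃00000010  9e 48 6f 09 3┃            
         ┃┃00000020  74 d1 f8 5d e┃            
         ┃┃00000030  68 68 eb 29 2┃            


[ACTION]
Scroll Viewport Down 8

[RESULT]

      ┃Active  │Critical│alice54@┃             
      ┃Pending │Low     │bob47@ma┃             
      ┃Inactive│Critical│carol73@┃             
      ┃Pending │Medium  │frank75@┃             
      ┃Pen┏━━━━━━━━━━━━━━━━━━━━━━━┓            
      ┗━━━┃ HexEditor             ┃            
         ┃┠───────────────────────┨            
         ┃┃00000000  EE 95 38 a5 e┃            
         ┃┃00000010  9e 48 6f 09 3┃            
         ┃┃00000020  74 d1 f8 5d e┃            
         ┃┃00000030  68 68 eb 29 2┃            
         ┃┃00000040  18 76 18 be 8┃            
         ┃┃                       ┃            
         ┗┃                       ┃━━━━━━━━━━━━
          ┃                       ┃            
          ┗━━━━━━━━━━━━━━━━━━━━━━━┛            
                                               
                                               
                                               


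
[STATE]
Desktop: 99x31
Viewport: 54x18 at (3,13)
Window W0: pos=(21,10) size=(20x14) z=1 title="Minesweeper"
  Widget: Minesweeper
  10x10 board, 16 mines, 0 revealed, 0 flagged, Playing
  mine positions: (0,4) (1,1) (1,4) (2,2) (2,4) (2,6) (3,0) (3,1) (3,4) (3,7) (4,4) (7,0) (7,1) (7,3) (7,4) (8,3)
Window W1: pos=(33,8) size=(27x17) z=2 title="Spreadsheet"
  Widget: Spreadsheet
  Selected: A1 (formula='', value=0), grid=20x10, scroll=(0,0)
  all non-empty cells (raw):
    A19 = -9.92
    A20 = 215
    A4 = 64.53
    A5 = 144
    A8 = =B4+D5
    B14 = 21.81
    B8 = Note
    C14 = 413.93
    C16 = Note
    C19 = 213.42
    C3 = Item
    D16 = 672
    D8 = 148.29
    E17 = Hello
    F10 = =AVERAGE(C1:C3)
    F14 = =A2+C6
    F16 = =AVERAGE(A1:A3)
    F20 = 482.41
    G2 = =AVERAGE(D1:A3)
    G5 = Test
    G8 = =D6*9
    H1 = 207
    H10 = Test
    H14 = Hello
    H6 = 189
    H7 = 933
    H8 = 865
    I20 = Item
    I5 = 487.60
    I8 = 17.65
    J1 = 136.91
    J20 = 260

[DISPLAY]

                  ┃■■■■■■■■■■ ┃-----------------------
                  ┃■■■■■■■■■■ ┃  1      [0]       0   
                  ┃■■■■■■■■■■ ┃  2        0       0   
                  ┃■■■■■■■■■■ ┃  3        0       0Ite
                  ┃■■■■■■■■■■ ┃  4    64.53       0   
                  ┃■■■■■■■■■■ ┃  5      144       0   
                  ┃■■■■■■■■■■ ┃  6        0       0   
                  ┃■■■■■■■■■■ ┃  7        0       0   
                  ┃■■■■■■■■■■ ┃  8        0Note       
                  ┃■■■■■■■■■■ ┃  9        0       0   
                  ┗━━━━━━━━━━━┃ 10        0       0   
                              ┗━━━━━━━━━━━━━━━━━━━━━━━
                                                      
                                                      
                                                      
                                                      
                                                      
                                                      


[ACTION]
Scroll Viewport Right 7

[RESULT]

           ┃■■■■■■■■■■ ┃-------------------------┃    
           ┃■■■■■■■■■■ ┃  1      [0]       0     ┃    
           ┃■■■■■■■■■■ ┃  2        0       0     ┃    
           ┃■■■■■■■■■■ ┃  3        0       0Item ┃    
           ┃■■■■■■■■■■ ┃  4    64.53       0     ┃    
           ┃■■■■■■■■■■ ┃  5      144       0     ┃    
           ┃■■■■■■■■■■ ┃  6        0       0     ┃    
           ┃■■■■■■■■■■ ┃  7        0       0     ┃    
           ┃■■■■■■■■■■ ┃  8        0Note         ┃    
           ┃■■■■■■■■■■ ┃  9        0       0     ┃    
           ┗━━━━━━━━━━━┃ 10        0       0     ┃    
                       ┗━━━━━━━━━━━━━━━━━━━━━━━━━┛    
                                                      
                                                      
                                                      
                                                      
                                                      
                                                      


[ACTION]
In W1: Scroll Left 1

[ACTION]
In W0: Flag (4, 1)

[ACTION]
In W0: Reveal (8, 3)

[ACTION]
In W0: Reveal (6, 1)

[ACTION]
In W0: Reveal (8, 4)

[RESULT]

           ┃■■■■✹■■■■■ ┃-------------------------┃    
           ┃■✹■■✹■■■■■ ┃  1      [0]       0     ┃    
           ┃■■✹■✹■✹■■■ ┃  2        0       0     ┃    
           ┃✹✹■■✹■■✹■■ ┃  3        0       0Item ┃    
           ┃■⚑■■✹■■■■■ ┃  4    64.53       0     ┃    
           ┃■■■■■■■■■■ ┃  5      144       0     ┃    
           ┃■■■■■■■■■■ ┃  6        0       0     ┃    
           ┃✹✹■✹✹■■■■■ ┃  7        0       0     ┃    
           ┃■■■✹■■■■■■ ┃  8        0Note         ┃    
           ┃■■■■■■■■■■ ┃  9        0       0     ┃    
           ┗━━━━━━━━━━━┃ 10        0       0     ┃    
                       ┗━━━━━━━━━━━━━━━━━━━━━━━━━┛    
                                                      
                                                      
                                                      
                                                      
                                                      
                                                      


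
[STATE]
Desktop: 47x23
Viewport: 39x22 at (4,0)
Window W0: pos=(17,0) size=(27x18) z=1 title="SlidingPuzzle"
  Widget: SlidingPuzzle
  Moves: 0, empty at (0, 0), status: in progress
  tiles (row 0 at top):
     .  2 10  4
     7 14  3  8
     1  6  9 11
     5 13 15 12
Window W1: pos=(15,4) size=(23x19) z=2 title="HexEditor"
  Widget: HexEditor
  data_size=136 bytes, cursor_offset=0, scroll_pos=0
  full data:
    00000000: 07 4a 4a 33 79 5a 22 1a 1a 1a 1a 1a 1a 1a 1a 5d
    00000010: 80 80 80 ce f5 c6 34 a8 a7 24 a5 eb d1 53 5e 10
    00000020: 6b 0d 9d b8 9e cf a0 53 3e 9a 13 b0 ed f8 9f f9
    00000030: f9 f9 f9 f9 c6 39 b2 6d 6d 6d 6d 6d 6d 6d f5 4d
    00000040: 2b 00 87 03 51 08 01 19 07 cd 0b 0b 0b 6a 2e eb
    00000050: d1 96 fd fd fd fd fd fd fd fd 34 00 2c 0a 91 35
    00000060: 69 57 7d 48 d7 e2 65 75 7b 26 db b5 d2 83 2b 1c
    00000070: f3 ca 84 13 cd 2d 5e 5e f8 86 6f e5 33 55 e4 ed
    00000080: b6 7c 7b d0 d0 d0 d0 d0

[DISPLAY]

             ┏━━━━━━━━━━━━━━━━━━━━━━━━━
             ┃ SlidingPuzzle           
             ┠─────────────────────────
             ┃┌────┬────┬────┬────┐    
           ┏━━━━━━━━━━━━━━━━━━━━━┓│    
           ┃ HexEditor           ┃┤    
           ┠─────────────────────┨│    
           ┃00000000  07 4a 4a 33┃┤    
           ┃00000010  80 80 80 ce┃│    
           ┃00000020  6b 0d 9d b8┃┤    
           ┃00000030  f9 f9 f9 f9┃│    
           ┃00000040  2b 00 87 03┃┘    
           ┃00000050  d1 96 fd fd┃     
           ┃00000060  69 57 7d 48┃     
           ┃00000070  f3 ca 84 13┃     
           ┃00000080  b6 7c 7b d0┃     
           ┃                     ┃     
           ┃                     ┃━━━━━
           ┃                     ┃     
           ┃                     ┃     
           ┃                     ┃     
           ┃                     ┃     


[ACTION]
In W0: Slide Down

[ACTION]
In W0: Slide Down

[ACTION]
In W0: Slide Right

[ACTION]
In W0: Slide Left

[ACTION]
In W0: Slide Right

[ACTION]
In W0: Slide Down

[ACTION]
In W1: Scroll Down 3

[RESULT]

             ┏━━━━━━━━━━━━━━━━━━━━━━━━━
             ┃ SlidingPuzzle           
             ┠─────────────────────────
             ┃┌────┬────┬────┬────┐    
           ┏━━━━━━━━━━━━━━━━━━━━━┓│    
           ┃ HexEditor           ┃┤    
           ┠─────────────────────┨│    
           ┃00000030  f9 f9 f9 f9┃┤    
           ┃00000040  2b 00 87 03┃│    
           ┃00000050  d1 96 fd fd┃┤    
           ┃00000060  69 57 7d 48┃│    
           ┃00000070  f3 ca 84 13┃┘    
           ┃00000080  b6 7c 7b d0┃     
           ┃                     ┃     
           ┃                     ┃     
           ┃                     ┃     
           ┃                     ┃     
           ┃                     ┃━━━━━
           ┃                     ┃     
           ┃                     ┃     
           ┃                     ┃     
           ┃                     ┃     


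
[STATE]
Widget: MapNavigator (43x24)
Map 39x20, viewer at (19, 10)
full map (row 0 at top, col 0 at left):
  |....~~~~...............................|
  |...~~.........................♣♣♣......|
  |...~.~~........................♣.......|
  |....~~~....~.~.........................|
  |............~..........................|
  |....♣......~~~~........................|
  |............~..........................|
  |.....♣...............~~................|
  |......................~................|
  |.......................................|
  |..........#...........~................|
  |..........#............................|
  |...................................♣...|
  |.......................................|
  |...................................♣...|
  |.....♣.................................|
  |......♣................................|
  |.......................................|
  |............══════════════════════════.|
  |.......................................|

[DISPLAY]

                                           
                                           
  ....~~~~...............................  
  ...~~.........................♣♣♣......  
  ...~.~~........................♣.......  
  ....~~~....~.~.........................  
  ............~..........................  
  ....♣......~~~~........................  
  ............~..........................  
  .....♣...............~~................  
  ......................~................  
  .......................................  
  ..........#........@..~................  
  ..........#............................  
  ...................................♣...  
  .......................................  
  ...................................♣...  
  .....♣.................................  
  ......♣................................  
  .......................................  
  ............══════════════════════════.  
  .......................................  
                                           
                                           


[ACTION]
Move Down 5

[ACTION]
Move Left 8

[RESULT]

          ....~~~....~.~...................
          ............~....................
          ....♣......~~~~..................
          ............~....................
          .....♣...............~~..........
          ......................~..........
          .................................
          ..........#...........~..........
          ..........#......................
          .................................
          .................................
          .................................
          .....♣.....@.....................
          ......♣..........................
          .................................
          ............═════════════════════
          .................................
                                           
                                           
                                           
                                           
                                           
                                           
                                           


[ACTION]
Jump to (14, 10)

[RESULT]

                                           
                                           
       ....~~~~............................
       ...~~.........................♣♣♣...
       ...~.~~........................♣....
       ....~~~....~.~......................
       ............~.......................
       ....♣......~~~~.....................
       ............~.......................
       .....♣...............~~.............
       ......................~.............
       ....................................
       ..........#...@.......~.............
       ..........#.........................
       ...................................♣
       ....................................
       ...................................♣
       .....♣..............................
       ......♣.............................
       ....................................
       ............════════════════════════
       ....................................
                                           
                                           


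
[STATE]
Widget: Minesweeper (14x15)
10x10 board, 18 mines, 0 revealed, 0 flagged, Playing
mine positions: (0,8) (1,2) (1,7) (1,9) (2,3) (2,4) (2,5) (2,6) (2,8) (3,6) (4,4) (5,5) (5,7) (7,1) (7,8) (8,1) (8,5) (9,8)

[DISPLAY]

■■■■■■■■■■    
■■■■■■■■■■    
■■■■■■■■■■    
■■■■■■■■■■    
■■■■■■■■■■    
■■■■■■■■■■    
■■■■■■■■■■    
■■■■■■■■■■    
■■■■■■■■■■    
■■■■■■■■■■    
              
              
              
              
              


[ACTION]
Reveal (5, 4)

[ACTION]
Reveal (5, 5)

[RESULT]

■■■■■■■■✹■    
■■✹■■■■✹■✹    
■■■✹✹✹✹■✹■    
■■■■■■✹■■■    
■■■■✹■■■■■    
■■■■2✹■✹■■    
■■■■■■■■■■    
■✹■■■■■■✹■    
■✹■■■✹■■■■    
■■■■■■■■✹■    
              
              
              
              
              


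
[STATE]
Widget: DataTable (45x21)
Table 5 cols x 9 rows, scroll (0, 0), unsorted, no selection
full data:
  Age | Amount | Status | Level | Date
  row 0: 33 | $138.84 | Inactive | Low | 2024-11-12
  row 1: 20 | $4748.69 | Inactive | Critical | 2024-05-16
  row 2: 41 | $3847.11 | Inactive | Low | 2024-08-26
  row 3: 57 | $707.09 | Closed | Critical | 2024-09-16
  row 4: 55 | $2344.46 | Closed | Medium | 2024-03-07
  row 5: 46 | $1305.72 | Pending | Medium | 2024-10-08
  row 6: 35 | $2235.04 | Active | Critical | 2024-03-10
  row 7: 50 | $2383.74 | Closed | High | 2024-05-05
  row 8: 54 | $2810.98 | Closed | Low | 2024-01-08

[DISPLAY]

Age│Amount  │Status  │Level   │Date          
───┼────────┼────────┼────────┼──────────    
33 │$138.84 │Inactive│Low     │2024-11-12    
20 │$4748.69│Inactive│Critical│2024-05-16    
41 │$3847.11│Inactive│Low     │2024-08-26    
57 │$707.09 │Closed  │Critical│2024-09-16    
55 │$2344.46│Closed  │Medium  │2024-03-07    
46 │$1305.72│Pending │Medium  │2024-10-08    
35 │$2235.04│Active  │Critical│2024-03-10    
50 │$2383.74│Closed  │High    │2024-05-05    
54 │$2810.98│Closed  │Low     │2024-01-08    
                                             
                                             
                                             
                                             
                                             
                                             
                                             
                                             
                                             
                                             


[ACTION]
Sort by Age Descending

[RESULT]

Ag▼│Amount  │Status  │Level   │Date          
───┼────────┼────────┼────────┼──────────    
57 │$707.09 │Closed  │Critical│2024-09-16    
55 │$2344.46│Closed  │Medium  │2024-03-07    
54 │$2810.98│Closed  │Low     │2024-01-08    
50 │$2383.74│Closed  │High    │2024-05-05    
46 │$1305.72│Pending │Medium  │2024-10-08    
41 │$3847.11│Inactive│Low     │2024-08-26    
35 │$2235.04│Active  │Critical│2024-03-10    
33 │$138.84 │Inactive│Low     │2024-11-12    
20 │$4748.69│Inactive│Critical│2024-05-16    
                                             
                                             
                                             
                                             
                                             
                                             
                                             
                                             
                                             
                                             


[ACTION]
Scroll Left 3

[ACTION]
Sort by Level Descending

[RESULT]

Age│Amount  │Status  │Level  ▼│Date          
───┼────────┼────────┼────────┼──────────    
55 │$2344.46│Closed  │Medium  │2024-03-07    
46 │$1305.72│Pending │Medium  │2024-10-08    
54 │$2810.98│Closed  │Low     │2024-01-08    
41 │$3847.11│Inactive│Low     │2024-08-26    
33 │$138.84 │Inactive│Low     │2024-11-12    
50 │$2383.74│Closed  │High    │2024-05-05    
57 │$707.09 │Closed  │Critical│2024-09-16    
35 │$2235.04│Active  │Critical│2024-03-10    
20 │$4748.69│Inactive│Critical│2024-05-16    
                                             
                                             
                                             
                                             
                                             
                                             
                                             
                                             
                                             
                                             


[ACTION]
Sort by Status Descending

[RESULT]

Age│Amount  │Status ▼│Level   │Date          
───┼────────┼────────┼────────┼──────────    
46 │$1305.72│Pending │Medium  │2024-10-08    
41 │$3847.11│Inactive│Low     │2024-08-26    
33 │$138.84 │Inactive│Low     │2024-11-12    
20 │$4748.69│Inactive│Critical│2024-05-16    
55 │$2344.46│Closed  │Medium  │2024-03-07    
54 │$2810.98│Closed  │Low     │2024-01-08    
50 │$2383.74│Closed  │High    │2024-05-05    
57 │$707.09 │Closed  │Critical│2024-09-16    
35 │$2235.04│Active  │Critical│2024-03-10    
                                             
                                             
                                             
                                             
                                             
                                             
                                             
                                             
                                             
                                             


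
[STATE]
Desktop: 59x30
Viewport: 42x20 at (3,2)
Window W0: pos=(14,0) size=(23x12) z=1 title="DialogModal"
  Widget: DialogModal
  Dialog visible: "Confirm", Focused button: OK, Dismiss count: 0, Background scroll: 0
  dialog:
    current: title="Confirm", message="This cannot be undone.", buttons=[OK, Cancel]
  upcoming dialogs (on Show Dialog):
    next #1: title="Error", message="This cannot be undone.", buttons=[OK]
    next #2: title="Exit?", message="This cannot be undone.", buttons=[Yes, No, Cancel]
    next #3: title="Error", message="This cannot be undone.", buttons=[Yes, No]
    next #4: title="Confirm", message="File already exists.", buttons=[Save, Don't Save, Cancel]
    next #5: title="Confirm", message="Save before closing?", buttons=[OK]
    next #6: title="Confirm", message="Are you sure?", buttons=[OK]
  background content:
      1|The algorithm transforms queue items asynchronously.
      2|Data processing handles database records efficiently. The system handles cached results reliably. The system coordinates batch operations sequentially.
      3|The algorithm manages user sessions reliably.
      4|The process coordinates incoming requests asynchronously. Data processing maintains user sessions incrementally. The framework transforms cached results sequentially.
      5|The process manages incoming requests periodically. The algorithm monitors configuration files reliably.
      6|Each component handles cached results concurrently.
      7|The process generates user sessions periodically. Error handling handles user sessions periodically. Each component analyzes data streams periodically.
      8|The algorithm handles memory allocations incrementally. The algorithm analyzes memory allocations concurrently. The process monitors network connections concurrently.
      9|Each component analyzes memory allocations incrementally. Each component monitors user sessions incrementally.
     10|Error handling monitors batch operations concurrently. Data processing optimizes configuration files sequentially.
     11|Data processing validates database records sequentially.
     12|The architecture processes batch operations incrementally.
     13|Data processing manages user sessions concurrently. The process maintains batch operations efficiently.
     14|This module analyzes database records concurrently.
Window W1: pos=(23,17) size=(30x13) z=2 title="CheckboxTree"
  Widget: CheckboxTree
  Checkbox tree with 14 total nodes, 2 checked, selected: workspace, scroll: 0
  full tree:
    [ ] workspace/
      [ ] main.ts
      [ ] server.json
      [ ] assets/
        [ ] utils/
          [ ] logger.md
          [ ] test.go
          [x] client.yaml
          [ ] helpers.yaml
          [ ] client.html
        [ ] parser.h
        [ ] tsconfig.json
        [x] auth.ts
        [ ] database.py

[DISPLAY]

           ┠─────────────────────┨        
           ┃The algorithm transfo┃        
           ┃Da┌───────────────┐dl┃        
           ┃Th│    Confirm    │es┃        
           ┃Th│This cannot be │at┃        
           ┃Th│ [OK]  Cancel  │ i┃        
           ┃Ea└───────────────┘le┃        
           ┃The process generates┃        
           ┃The algorithm handles┃        
           ┗━━━━━━━━━━━━━━━━━━━━━┛        
                                          
                                          
                                          
                                          
                                          
                    ┏━━━━━━━━━━━━━━━━━━━━━
                    ┃ CheckboxTree        
                    ┠─────────────────────
                    ┃>[-] workspace/      
                    ┃   [ ] main.ts       


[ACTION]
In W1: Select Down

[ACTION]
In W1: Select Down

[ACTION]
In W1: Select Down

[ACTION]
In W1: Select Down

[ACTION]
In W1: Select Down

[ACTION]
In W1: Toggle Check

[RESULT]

           ┠─────────────────────┨        
           ┃The algorithm transfo┃        
           ┃Da┌───────────────┐dl┃        
           ┃Th│    Confirm    │es┃        
           ┃Th│This cannot be │at┃        
           ┃Th│ [OK]  Cancel  │ i┃        
           ┃Ea└───────────────┘le┃        
           ┃The process generates┃        
           ┃The algorithm handles┃        
           ┗━━━━━━━━━━━━━━━━━━━━━┛        
                                          
                                          
                                          
                                          
                                          
                    ┏━━━━━━━━━━━━━━━━━━━━━
                    ┃ CheckboxTree        
                    ┠─────────────────────
                    ┃ [-] workspace/      
                    ┃   [ ] main.ts       


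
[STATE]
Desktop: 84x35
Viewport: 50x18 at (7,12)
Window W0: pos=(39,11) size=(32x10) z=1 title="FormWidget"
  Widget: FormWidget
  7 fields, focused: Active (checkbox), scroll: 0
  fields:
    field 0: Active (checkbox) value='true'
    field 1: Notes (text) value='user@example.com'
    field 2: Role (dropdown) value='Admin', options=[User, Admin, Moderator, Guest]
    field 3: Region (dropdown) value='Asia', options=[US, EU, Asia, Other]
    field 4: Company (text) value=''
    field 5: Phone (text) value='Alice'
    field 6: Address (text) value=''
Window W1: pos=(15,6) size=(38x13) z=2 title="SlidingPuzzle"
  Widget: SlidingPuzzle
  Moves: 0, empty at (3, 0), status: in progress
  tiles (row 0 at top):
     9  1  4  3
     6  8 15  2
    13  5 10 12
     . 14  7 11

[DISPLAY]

        ┃│  6 │  8 │ 15 │  2 │               ┃    
        ┃├────┼────┼────┼────┤               ┃────
        ┃│ 13 │  5 │ 10 │ 12 │               ┃ [x]
        ┃├────┼────┼────┼────┤               ┃ [us
        ┃│    │ 14 │  7 │ 11 │               ┃ [Ad
        ┃└────┴────┴────┴────┘               ┃ [As
        ┗━━━━━━━━━━━━━━━━━━━━━━━━━━━━━━━━━━━━┛ [  
                                ┃  Phone:      [Al
                                ┗━━━━━━━━━━━━━━━━━
                                                  
                                                  
                                                  
                                                  
                                                  
                                                  
                                                  
                                                  
                                                  


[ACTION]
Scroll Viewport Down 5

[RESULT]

        ┃└────┴────┴────┴────┘               ┃ [As
        ┗━━━━━━━━━━━━━━━━━━━━━━━━━━━━━━━━━━━━┛ [  
                                ┃  Phone:      [Al
                                ┗━━━━━━━━━━━━━━━━━
                                                  
                                                  
                                                  
                                                  
                                                  
                                                  
                                                  
                                                  
                                                  
                                                  
                                                  
                                                  
                                                  
                                                  


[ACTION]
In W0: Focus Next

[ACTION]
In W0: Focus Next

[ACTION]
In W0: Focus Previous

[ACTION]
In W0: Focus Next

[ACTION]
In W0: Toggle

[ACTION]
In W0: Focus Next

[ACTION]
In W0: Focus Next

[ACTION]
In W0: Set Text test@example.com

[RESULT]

        ┃└────┴────┴────┴────┘               ┃ [As
        ┗━━━━━━━━━━━━━━━━━━━━━━━━━━━━━━━━━━━━┛ [te
                                ┃  Phone:      [Al
                                ┗━━━━━━━━━━━━━━━━━
                                                  
                                                  
                                                  
                                                  
                                                  
                                                  
                                                  
                                                  
                                                  
                                                  
                                                  
                                                  
                                                  
                                                  


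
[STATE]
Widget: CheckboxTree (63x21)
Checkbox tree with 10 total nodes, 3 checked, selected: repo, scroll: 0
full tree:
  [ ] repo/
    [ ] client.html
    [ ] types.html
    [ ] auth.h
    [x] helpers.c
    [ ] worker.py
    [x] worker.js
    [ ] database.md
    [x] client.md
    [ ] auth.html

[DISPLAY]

>[-] repo/                                                     
   [ ] client.html                                             
   [ ] types.html                                              
   [ ] auth.h                                                  
   [x] helpers.c                                               
   [ ] worker.py                                               
   [x] worker.js                                               
   [ ] database.md                                             
   [x] client.md                                               
   [ ] auth.html                                               
                                                               
                                                               
                                                               
                                                               
                                                               
                                                               
                                                               
                                                               
                                                               
                                                               
                                                               


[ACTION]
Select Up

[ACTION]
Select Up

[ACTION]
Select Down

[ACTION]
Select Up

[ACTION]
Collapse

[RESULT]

>[-] repo/                                                     
                                                               
                                                               
                                                               
                                                               
                                                               
                                                               
                                                               
                                                               
                                                               
                                                               
                                                               
                                                               
                                                               
                                                               
                                                               
                                                               
                                                               
                                                               
                                                               
                                                               


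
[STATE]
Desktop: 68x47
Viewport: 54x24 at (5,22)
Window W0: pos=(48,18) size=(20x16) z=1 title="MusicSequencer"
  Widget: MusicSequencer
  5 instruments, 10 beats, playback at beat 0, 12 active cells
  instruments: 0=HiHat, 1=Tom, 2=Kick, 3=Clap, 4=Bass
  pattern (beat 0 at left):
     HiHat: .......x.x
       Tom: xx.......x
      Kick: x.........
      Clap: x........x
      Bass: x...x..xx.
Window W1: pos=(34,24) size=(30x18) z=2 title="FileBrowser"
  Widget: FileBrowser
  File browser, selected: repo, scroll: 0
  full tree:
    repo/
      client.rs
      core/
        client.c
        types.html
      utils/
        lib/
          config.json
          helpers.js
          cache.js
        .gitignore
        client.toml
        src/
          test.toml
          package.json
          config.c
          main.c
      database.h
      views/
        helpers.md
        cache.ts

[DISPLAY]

                                           ┃ HiHat····
                                           ┃   Tom██··
                             ┏━━━━━━━━━━━━━━━━━━━━━━━━
                             ┃ FileBrowser            
                             ┠────────────────────────
                             ┃> [-] repo/             
                             ┃    client.rs           
                             ┃    [+] core/           
                             ┃    [+] utils/          
                             ┃    database.h          
                             ┃    [+] views/          
                             ┃                        
                             ┃                        
                             ┃                        
                             ┃                        
                             ┃                        
                             ┃                        
                             ┃                        
                             ┃                        
                             ┗━━━━━━━━━━━━━━━━━━━━━━━━
                                                      
                                                      
                                                      
                                                      


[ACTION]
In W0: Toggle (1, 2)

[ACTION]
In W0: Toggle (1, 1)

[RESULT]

                                           ┃ HiHat····
                                           ┃   Tom█·█·
                             ┏━━━━━━━━━━━━━━━━━━━━━━━━
                             ┃ FileBrowser            
                             ┠────────────────────────
                             ┃> [-] repo/             
                             ┃    client.rs           
                             ┃    [+] core/           
                             ┃    [+] utils/          
                             ┃    database.h          
                             ┃    [+] views/          
                             ┃                        
                             ┃                        
                             ┃                        
                             ┃                        
                             ┃                        
                             ┃                        
                             ┃                        
                             ┃                        
                             ┗━━━━━━━━━━━━━━━━━━━━━━━━
                                                      
                                                      
                                                      
                                                      
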